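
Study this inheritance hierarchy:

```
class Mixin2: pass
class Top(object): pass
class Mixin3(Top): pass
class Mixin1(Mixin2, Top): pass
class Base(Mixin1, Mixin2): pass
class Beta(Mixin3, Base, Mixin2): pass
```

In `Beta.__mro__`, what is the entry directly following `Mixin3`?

Base

L[Beta] = Beta + merge(L[Mixin3], L[Base], L[Mixin2], [Mixin3 Base Mixin2])
  take Mixin3:  [Mixin3 Top object] + [Base Mixin1 Mixin2 Top object] + [Mixin2 object] + [Mixin3 Base Mixin2]
  take Base:  [Top object] + [Base Mixin1 Mixin2 Top object] + [Mixin2 object] + [Base Mixin2]
  take Mixin1:  [Top object] + [Mixin1 Mixin2 Top object] + [Mixin2 object] + [Mixin2]
  take Mixin2:  [Top object] + [Mixin2 Top object] + [Mixin2 object] + [Mixin2]
  take Top:  [Top object] + [Top object] + [object]
  take object:  [object] + [object] + [object]
MRO: Beta Mixin3 Base Mixin1 Mixin2 Top object
Mixin3 is at position 1; next is Base.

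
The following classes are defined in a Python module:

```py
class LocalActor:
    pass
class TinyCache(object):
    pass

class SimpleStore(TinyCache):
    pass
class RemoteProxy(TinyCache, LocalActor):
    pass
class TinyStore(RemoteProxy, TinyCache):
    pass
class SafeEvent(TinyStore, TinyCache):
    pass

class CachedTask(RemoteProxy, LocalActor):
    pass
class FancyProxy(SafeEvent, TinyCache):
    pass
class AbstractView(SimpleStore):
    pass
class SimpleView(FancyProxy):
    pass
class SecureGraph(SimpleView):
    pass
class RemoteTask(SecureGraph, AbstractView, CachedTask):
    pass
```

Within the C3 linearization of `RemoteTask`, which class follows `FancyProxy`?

L[RemoteTask] = RemoteTask + merge(L[SecureGraph], L[AbstractView], L[CachedTask], [SecureGraph AbstractView CachedTask])
  take SecureGraph:  [SecureGraph SimpleView FancyProxy SafeEvent TinyStore RemoteProxy TinyCache LocalActor object] + [AbstractView SimpleStore TinyCache object] + [CachedTask RemoteProxy TinyCache LocalActor object] + [SecureGraph AbstractView CachedTask]
  take SimpleView:  [SimpleView FancyProxy SafeEvent TinyStore RemoteProxy TinyCache LocalActor object] + [AbstractView SimpleStore TinyCache object] + [CachedTask RemoteProxy TinyCache LocalActor object] + [AbstractView CachedTask]
  take FancyProxy:  [FancyProxy SafeEvent TinyStore RemoteProxy TinyCache LocalActor object] + [AbstractView SimpleStore TinyCache object] + [CachedTask RemoteProxy TinyCache LocalActor object] + [AbstractView CachedTask]
  take SafeEvent:  [SafeEvent TinyStore RemoteProxy TinyCache LocalActor object] + [AbstractView SimpleStore TinyCache object] + [CachedTask RemoteProxy TinyCache LocalActor object] + [AbstractView CachedTask]
  take TinyStore:  [TinyStore RemoteProxy TinyCache LocalActor object] + [AbstractView SimpleStore TinyCache object] + [CachedTask RemoteProxy TinyCache LocalActor object] + [AbstractView CachedTask]
  take AbstractView:  [RemoteProxy TinyCache LocalActor object] + [AbstractView SimpleStore TinyCache object] + [CachedTask RemoteProxy TinyCache LocalActor object] + [AbstractView CachedTask]
  take SimpleStore:  [RemoteProxy TinyCache LocalActor object] + [SimpleStore TinyCache object] + [CachedTask RemoteProxy TinyCache LocalActor object] + [CachedTask]
  take CachedTask:  [RemoteProxy TinyCache LocalActor object] + [TinyCache object] + [CachedTask RemoteProxy TinyCache LocalActor object] + [CachedTask]
  take RemoteProxy:  [RemoteProxy TinyCache LocalActor object] + [TinyCache object] + [RemoteProxy TinyCache LocalActor object]
  take TinyCache:  [TinyCache LocalActor object] + [TinyCache object] + [TinyCache LocalActor object]
  take LocalActor:  [LocalActor object] + [object] + [LocalActor object]
  take object:  [object] + [object] + [object]
MRO: RemoteTask SecureGraph SimpleView FancyProxy SafeEvent TinyStore AbstractView SimpleStore CachedTask RemoteProxy TinyCache LocalActor object
FancyProxy is at position 3; next is SafeEvent.

SafeEvent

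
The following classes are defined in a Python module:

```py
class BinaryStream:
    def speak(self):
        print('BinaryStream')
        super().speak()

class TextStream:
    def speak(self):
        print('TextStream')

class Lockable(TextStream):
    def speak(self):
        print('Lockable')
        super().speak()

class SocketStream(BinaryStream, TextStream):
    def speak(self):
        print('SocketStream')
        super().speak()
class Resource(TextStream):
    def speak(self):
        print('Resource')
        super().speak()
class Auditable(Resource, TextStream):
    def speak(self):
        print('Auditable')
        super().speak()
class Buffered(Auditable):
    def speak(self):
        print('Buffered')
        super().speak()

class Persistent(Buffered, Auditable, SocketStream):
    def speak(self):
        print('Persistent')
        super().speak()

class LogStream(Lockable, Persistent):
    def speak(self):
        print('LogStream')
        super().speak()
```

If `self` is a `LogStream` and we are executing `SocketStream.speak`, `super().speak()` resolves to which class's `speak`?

BinaryStream

L[LogStream] = LogStream + merge(L[Lockable], L[Persistent], [Lockable Persistent])
  take Lockable:  [Lockable TextStream object] + [Persistent Buffered Auditable Resource SocketStream BinaryStream TextStream object] + [Lockable Persistent]
  take Persistent:  [TextStream object] + [Persistent Buffered Auditable Resource SocketStream BinaryStream TextStream object] + [Persistent]
  take Buffered:  [TextStream object] + [Buffered Auditable Resource SocketStream BinaryStream TextStream object]
  take Auditable:  [TextStream object] + [Auditable Resource SocketStream BinaryStream TextStream object]
  take Resource:  [TextStream object] + [Resource SocketStream BinaryStream TextStream object]
  take SocketStream:  [TextStream object] + [SocketStream BinaryStream TextStream object]
  take BinaryStream:  [TextStream object] + [BinaryStream TextStream object]
  take TextStream:  [TextStream object] + [TextStream object]
  take object:  [object] + [object]
MRO: LogStream Lockable Persistent Buffered Auditable Resource SocketStream BinaryStream TextStream object
super() in SocketStream.speak on a LogStream instance goes to the class after SocketStream in LogStream's MRO: BinaryStream.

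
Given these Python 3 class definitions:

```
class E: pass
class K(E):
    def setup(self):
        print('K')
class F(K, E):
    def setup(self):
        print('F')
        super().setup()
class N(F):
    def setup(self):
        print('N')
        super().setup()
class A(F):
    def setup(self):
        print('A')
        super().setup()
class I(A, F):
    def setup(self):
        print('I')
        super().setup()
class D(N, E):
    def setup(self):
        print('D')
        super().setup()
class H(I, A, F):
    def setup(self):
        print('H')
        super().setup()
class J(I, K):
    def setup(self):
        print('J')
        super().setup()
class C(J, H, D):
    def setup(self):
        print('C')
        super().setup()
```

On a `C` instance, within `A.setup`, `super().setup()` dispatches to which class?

D

L[C] = C + merge(L[J], L[H], L[D], [J H D])
  take J:  [J I A F K E object] + [H I A F K E object] + [D N F K E object] + [J H D]
  take H:  [I A F K E object] + [H I A F K E object] + [D N F K E object] + [H D]
  take I:  [I A F K E object] + [I A F K E object] + [D N F K E object] + [D]
  take A:  [A F K E object] + [A F K E object] + [D N F K E object] + [D]
  take D:  [F K E object] + [F K E object] + [D N F K E object] + [D]
  take N:  [F K E object] + [F K E object] + [N F K E object]
  take F:  [F K E object] + [F K E object] + [F K E object]
  take K:  [K E object] + [K E object] + [K E object]
  take E:  [E object] + [E object] + [E object]
  take object:  [object] + [object] + [object]
MRO: C J H I A D N F K E object
super() in A.setup on a C instance goes to the class after A in C's MRO: D.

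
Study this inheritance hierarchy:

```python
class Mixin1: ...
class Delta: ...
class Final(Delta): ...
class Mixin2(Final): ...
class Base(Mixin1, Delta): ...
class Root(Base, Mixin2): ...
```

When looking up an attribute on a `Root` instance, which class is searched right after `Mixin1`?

Mixin2

L[Root] = Root + merge(L[Base], L[Mixin2], [Base Mixin2])
  take Base:  [Base Mixin1 Delta object] + [Mixin2 Final Delta object] + [Base Mixin2]
  take Mixin1:  [Mixin1 Delta object] + [Mixin2 Final Delta object] + [Mixin2]
  take Mixin2:  [Delta object] + [Mixin2 Final Delta object] + [Mixin2]
  take Final:  [Delta object] + [Final Delta object]
  take Delta:  [Delta object] + [Delta object]
  take object:  [object] + [object]
MRO: Root Base Mixin1 Mixin2 Final Delta object
Mixin1 is at position 2; next is Mixin2.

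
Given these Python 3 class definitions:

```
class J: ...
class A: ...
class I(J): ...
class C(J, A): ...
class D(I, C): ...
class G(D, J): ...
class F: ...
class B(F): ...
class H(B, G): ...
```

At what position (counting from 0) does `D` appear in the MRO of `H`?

4

L[H] = H + merge(L[B], L[G], [B G])
  take B:  [B F object] + [G D I C J A object] + [B G]
  take F:  [F object] + [G D I C J A object] + [G]
  take G:  [object] + [G D I C J A object] + [G]
  take D:  [object] + [D I C J A object]
  take I:  [object] + [I C J A object]
  take C:  [object] + [C J A object]
  take J:  [object] + [J A object]
  take A:  [object] + [A object]
  take object:  [object] + [object]
MRO: H B F G D I C J A object
D sits at index 4.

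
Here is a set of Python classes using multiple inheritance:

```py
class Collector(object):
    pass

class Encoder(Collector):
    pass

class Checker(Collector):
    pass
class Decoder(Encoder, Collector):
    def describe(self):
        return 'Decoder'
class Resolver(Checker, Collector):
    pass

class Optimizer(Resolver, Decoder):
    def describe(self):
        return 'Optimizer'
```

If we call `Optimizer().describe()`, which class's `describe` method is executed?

Optimizer

L[Optimizer] = Optimizer + merge(L[Resolver], L[Decoder], [Resolver Decoder])
  take Resolver:  [Resolver Checker Collector object] + [Decoder Encoder Collector object] + [Resolver Decoder]
  take Checker:  [Checker Collector object] + [Decoder Encoder Collector object] + [Decoder]
  take Decoder:  [Collector object] + [Decoder Encoder Collector object] + [Decoder]
  take Encoder:  [Collector object] + [Encoder Collector object]
  take Collector:  [Collector object] + [Collector object]
  take object:  [object] + [object]
MRO: Optimizer Resolver Checker Decoder Encoder Collector object
describe is defined in: Decoder, Optimizer. First along the MRO is Optimizer.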